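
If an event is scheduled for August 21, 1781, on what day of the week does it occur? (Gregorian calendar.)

Tuesday

Doomsday rule: the anchor day for the 1700s is Sunday. For year 81: 81÷12 = 6 r 9, and 9÷4 = 2, so 6+9+2 = 17.
Sunday + 17 ≡ Wednesday — that's 1781's doomsday.
In August the doomsday date is Aug 8.
Aug 21 is 13 days after Aug 8; 13 mod 7 = 6, so Wednesday + 6 = Tuesday.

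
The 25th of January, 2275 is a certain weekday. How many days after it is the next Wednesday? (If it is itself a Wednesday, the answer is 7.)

Jan 25, 2275 is a Monday.
From Monday to the next Wednesday is 2 days.

2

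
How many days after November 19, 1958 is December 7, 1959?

383

Nov 19, 1958 → Dec 19, 1958: 30 days (November has 30).
Dec 19, 1958 → Jan 19, 1959: 31 days (December has 31).
Jan 19, 1959 → Feb 19, 1959: 31 days (January has 31).
Feb 19, 1959 → Mar 19, 1959: 28 days (February has 28).
Mar 19, 1959 → Apr 19, 1959: 31 days (March has 31).
Apr 19, 1959 → May 19, 1959: 30 days (April has 30).
May 19, 1959 → Jun 19, 1959: 31 days (May has 31).
Jun 19, 1959 → Jul 19, 1959: 30 days (June has 30).
Jul 19, 1959 → Aug 19, 1959: 31 days (July has 31).
Aug 19, 1959 → Sep 19, 1959: 31 days (August has 31).
Sep 19, 1959 → Oct 19, 1959: 30 days (September has 30).
Oct 19, 1959 → Nov 19, 1959: 31 days (October has 31).
Nov 19, 1959 → Dec 7, 1959: 18 days.
Total: 383 days.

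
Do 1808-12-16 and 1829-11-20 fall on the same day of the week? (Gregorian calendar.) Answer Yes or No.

Yes

From Dec 16, 1808 to Nov 20, 1829 is 7644 days.
7644 mod 7 = 0, so they are the same weekday.
(Dec 16, 1808 is a Friday; Nov 20, 1829 is a Friday.)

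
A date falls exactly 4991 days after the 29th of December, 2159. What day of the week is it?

First find the weekday of Dec 29, 2159. Doomsday rule: the anchor day for the 2100s is Sunday. For year 59: 59÷12 = 4 r 11, and 11÷4 = 2, so 4+11+2 = 17.
Sunday + 17 ≡ Wednesday — that's 2159's doomsday.
In December the doomsday date is Dec 12.
Dec 29 is 17 days after Dec 12; 17 mod 7 = 3, so Wednesday + 3 = Saturday.
4991 mod 7 = 0, so 4991 days after a Saturday is Saturday + 0 = Saturday.

Saturday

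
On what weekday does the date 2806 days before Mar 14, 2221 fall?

Thursday

Mar 14, 2221 is a Wednesday.
2806 mod 7 = 6, so 2806 days before a Wednesday is Wednesday − 6 = Thursday.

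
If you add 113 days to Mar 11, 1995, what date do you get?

July 2, 1995

Mar has 31 days: +21 → Apr 1, 1995 (92 left).
Apr has 30 days: +30 → May 1, 1995 (62 left).
May has 31 days: +31 → Jun 1, 1995 (31 left).
Jun has 30 days: +30 → Jul 1, 1995 (1 left).
+1 → Jul 2, 1995.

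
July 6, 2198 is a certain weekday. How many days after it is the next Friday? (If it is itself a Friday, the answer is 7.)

7

Jul 6, 2198 is a Friday.
From Friday to the next Friday is 7 days.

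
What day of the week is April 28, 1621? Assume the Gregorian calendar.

Wednesday

Doomsday rule: the anchor day for the 1600s is Tuesday. For year 21: 21÷12 = 1 r 9, and 9÷4 = 2, so 1+9+2 = 12.
Tuesday + 12 ≡ Sunday — that's 1621's doomsday.
In April the doomsday date is Apr 4.
Apr 28 is 24 days after Apr 4; 24 mod 7 = 3, so Sunday + 3 = Wednesday.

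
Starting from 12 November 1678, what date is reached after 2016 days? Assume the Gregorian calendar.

May 20, 1684

+365 (one year) → Nov 12, 1679 (1651 left).
+366 (one year; includes Feb 29, 1680) → Nov 12, 1680 (1285 left).
+365 (one year) → Nov 12, 1681 (920 left).
+365 (one year) → Nov 12, 1682 (555 left).
+365 (one year) → Nov 12, 1683 (190 left).
Nov has 30 days: +19 → Dec 1, 1683 (171 left).
Dec has 31 days: +31 → Jan 1, 1684 (140 left).
Jan has 31 days: +31 → Feb 1, 1684 (109 left).
Feb has 29 days: +29 → Mar 1, 1684 (80 left).
Mar has 31 days: +31 → Apr 1, 1684 (49 left).
Apr has 30 days: +30 → May 1, 1684 (19 left).
+19 → May 20, 1684.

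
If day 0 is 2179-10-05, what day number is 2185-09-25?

Oct 5, 2179 → Oct 5, 2180: 366 days (Feb 29, 2180 is in that span).
Oct 5, 2180 → Oct 5, 2181: 365 days.
Oct 5, 2181 → Oct 5, 2182: 365 days.
Oct 5, 2182 → Oct 5, 2183: 365 days.
Oct 5, 2183 → Oct 5, 2184: 366 days (Feb 29, 2184 is in that span).
Oct 5, 2184 → Nov 5, 2184: 31 days (October has 31).
Nov 5, 2184 → Dec 5, 2184: 30 days (November has 30).
Dec 5, 2184 → Jan 5, 2185: 31 days (December has 31).
Jan 5, 2185 → Feb 5, 2185: 31 days (January has 31).
Feb 5, 2185 → Mar 5, 2185: 28 days (February has 28).
Mar 5, 2185 → Apr 5, 2185: 31 days (March has 31).
Apr 5, 2185 → May 5, 2185: 30 days (April has 30).
May 5, 2185 → Jun 5, 2185: 31 days (May has 31).
Jun 5, 2185 → Jul 5, 2185: 30 days (June has 30).
Jul 5, 2185 → Aug 5, 2185: 31 days (July has 31).
Aug 5, 2185 → Sep 5, 2185: 31 days (August has 31).
Sep 5, 2185 → Sep 25, 2185: 20 days.
Total: 2182 days.

2182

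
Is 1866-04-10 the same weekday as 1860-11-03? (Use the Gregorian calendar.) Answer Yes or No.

From Nov 3, 1860 to Apr 10, 1866 is 1984 days.
1984 mod 7 = 3, so they are different weekdays.
(Nov 3, 1860 is a Saturday; Apr 10, 1866 is a Tuesday.)

No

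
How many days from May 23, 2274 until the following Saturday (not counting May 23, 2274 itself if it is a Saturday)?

7

May 23, 2274 is a Saturday.
From Saturday to the next Saturday is 7 days.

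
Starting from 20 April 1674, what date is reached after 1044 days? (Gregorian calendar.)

+365 (one year) → Apr 20, 1675 (679 left).
+366 (one year; includes Feb 29, 1676) → Apr 20, 1676 (313 left).
Apr has 30 days: +11 → May 1, 1676 (302 left).
May has 31 days: +31 → Jun 1, 1676 (271 left).
Jun has 30 days: +30 → Jul 1, 1676 (241 left).
Jul has 31 days: +31 → Aug 1, 1676 (210 left).
Aug has 31 days: +31 → Sep 1, 1676 (179 left).
Sep has 30 days: +30 → Oct 1, 1676 (149 left).
Oct has 31 days: +31 → Nov 1, 1676 (118 left).
Nov has 30 days: +30 → Dec 1, 1676 (88 left).
Dec has 31 days: +31 → Jan 1, 1677 (57 left).
Jan has 31 days: +31 → Feb 1, 1677 (26 left).
+26 → Feb 27, 1677.

February 27, 1677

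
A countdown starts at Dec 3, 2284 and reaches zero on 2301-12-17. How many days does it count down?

6222

Dec 3, 2284 → Dec 3, 2285: 365 days.
Dec 3, 2285 → Dec 3, 2286: 365 days.
Dec 3, 2286 → Dec 3, 2287: 365 days.
Dec 3, 2287 → Dec 3, 2288: 366 days (Feb 29, 2288 is in that span).
Dec 3, 2288 → Dec 3, 2289: 365 days.
Dec 3, 2289 → Dec 3, 2290: 365 days.
Dec 3, 2290 → Dec 3, 2291: 365 days.
Dec 3, 2291 → Dec 3, 2292: 366 days (Feb 29, 2292 is in that span).
Dec 3, 2292 → Dec 3, 2293: 365 days.
Dec 3, 2293 → Dec 3, 2294: 365 days.
Dec 3, 2294 → Dec 3, 2295: 365 days.
Dec 3, 2295 → Dec 3, 2296: 366 days (Feb 29, 2296 is in that span).
Dec 3, 2296 → Dec 3, 2297: 365 days.
Dec 3, 2297 → Dec 3, 2298: 365 days.
Dec 3, 2298 → Dec 3, 2299: 365 days.
Dec 3, 2299 → Dec 3, 2300: 365 days.
Dec 3, 2300 → Jan 3, 2301: 31 days (December has 31).
Jan 3, 2301 → Feb 3, 2301: 31 days (January has 31).
Feb 3, 2301 → Mar 3, 2301: 28 days (February has 28).
Mar 3, 2301 → Apr 3, 2301: 31 days (March has 31).
Apr 3, 2301 → May 3, 2301: 30 days (April has 30).
May 3, 2301 → Jun 3, 2301: 31 days (May has 31).
Jun 3, 2301 → Jul 3, 2301: 30 days (June has 30).
Jul 3, 2301 → Aug 3, 2301: 31 days (July has 31).
Aug 3, 2301 → Sep 3, 2301: 31 days (August has 31).
Sep 3, 2301 → Oct 3, 2301: 30 days (September has 30).
Oct 3, 2301 → Nov 3, 2301: 31 days (October has 31).
Nov 3, 2301 → Dec 3, 2301: 30 days (November has 30).
Dec 3, 2301 → Dec 17, 2301: 14 days.
Total: 6222 days.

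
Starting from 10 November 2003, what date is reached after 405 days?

+366 (one year; includes Feb 29, 2004) → Nov 10, 2004 (39 left).
Nov has 30 days: +21 → Dec 1, 2004 (18 left).
+18 → Dec 19, 2004.

December 19, 2004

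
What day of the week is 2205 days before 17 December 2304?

Saturday

Dec 17, 2304 is a Saturday.
2205 mod 7 = 0, so 2205 days before a Saturday is Saturday − 0 = Saturday.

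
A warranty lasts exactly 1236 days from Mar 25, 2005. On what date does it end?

+365 (one year) → Mar 25, 2006 (871 left).
+365 (one year) → Mar 25, 2007 (506 left).
+366 (one year; includes Feb 29, 2008) → Mar 25, 2008 (140 left).
Mar has 31 days: +7 → Apr 1, 2008 (133 left).
Apr has 30 days: +30 → May 1, 2008 (103 left).
May has 31 days: +31 → Jun 1, 2008 (72 left).
Jun has 30 days: +30 → Jul 1, 2008 (42 left).
Jul has 31 days: +31 → Aug 1, 2008 (11 left).
+11 → Aug 12, 2008.

August 12, 2008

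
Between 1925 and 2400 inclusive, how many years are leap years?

116

Multiples of 4 in [1925,2400]: 119.
Of those, multiples of 100: 5 (not leap unless ÷400).
Multiples of 400: 2.
Leap years = 119 − 5 + 2 = 116.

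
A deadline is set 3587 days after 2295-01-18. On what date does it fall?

+365 (one year) → Jan 18, 2296 (3222 left).
+366 (one year; includes Feb 29, 2296) → Jan 18, 2297 (2856 left).
+365 (one year) → Jan 18, 2298 (2491 left).
+365 (one year) → Jan 18, 2299 (2126 left).
+365 (one year) → Jan 18, 2300 (1761 left).
+365 (one year) → Jan 18, 2301 (1396 left).
+365 (one year) → Jan 18, 2302 (1031 left).
+365 (one year) → Jan 18, 2303 (666 left).
+365 (one year) → Jan 18, 2304 (301 left).
Jan has 31 days: +14 → Feb 1, 2304 (287 left).
Feb has 29 days: +29 → Mar 1, 2304 (258 left).
Mar has 31 days: +31 → Apr 1, 2304 (227 left).
Apr has 30 days: +30 → May 1, 2304 (197 left).
May has 31 days: +31 → Jun 1, 2304 (166 left).
Jun has 30 days: +30 → Jul 1, 2304 (136 left).
Jul has 31 days: +31 → Aug 1, 2304 (105 left).
Aug has 31 days: +31 → Sep 1, 2304 (74 left).
Sep has 30 days: +30 → Oct 1, 2304 (44 left).
Oct has 31 days: +31 → Nov 1, 2304 (13 left).
+13 → Nov 14, 2304.

November 14, 2304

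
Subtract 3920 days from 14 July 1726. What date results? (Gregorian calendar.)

October 20, 1715

−365 (one year) → Jul 14, 1725 (3555 left).
−365 (one year) → Jul 14, 1724 (3190 left).
−366 (one year; includes Feb 29, 1724) → Jul 14, 1723 (2824 left).
−365 (one year) → Jul 14, 1722 (2459 left).
−365 (one year) → Jul 14, 1721 (2094 left).
−365 (one year) → Jul 14, 1720 (1729 left).
−366 (one year; includes Feb 29, 1720) → Jul 14, 1719 (1363 left).
−365 (one year) → Jul 14, 1718 (998 left).
−365 (one year) → Jul 14, 1717 (633 left).
−365 (one year) → Jul 14, 1716 (268 left).
−14 → Jun 30, 1716 (end of Jun, 30 days; 254 left).
−30 → May 31, 1716 (end of May, 31 days; 224 left).
−31 → Apr 30, 1716 (end of Apr, 30 days; 193 left).
−30 → Mar 31, 1716 (end of Mar, 31 days; 163 left).
−31 → Feb 29, 1716 (end of Feb, 29 days; 132 left).
−29 → Jan 31, 1716 (end of Jan, 31 days; 103 left).
−31 → Dec 31, 1715 (end of Dec, 31 days; 72 left).
−31 → Nov 30, 1715 (end of Nov, 30 days; 41 left).
−30 → Oct 31, 1715 (end of Oct, 31 days; 11 left).
−11 → Oct 20, 1715.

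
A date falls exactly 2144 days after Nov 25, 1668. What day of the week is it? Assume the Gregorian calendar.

Tuesday

First find the weekday of Nov 25, 1668. Doomsday rule: the anchor day for the 1600s is Tuesday. For year 68: 68÷12 = 5 r 8, and 8÷4 = 2, so 5+8+2 = 15.
Tuesday + 15 ≡ Wednesday — that's 1668's doomsday.
In November the doomsday date is Nov 7.
Nov 25 is 18 days after Nov 7; 18 mod 7 = 4, so Wednesday + 4 = Sunday.
2144 mod 7 = 2, so 2144 days after a Sunday is Sunday + 2 = Tuesday.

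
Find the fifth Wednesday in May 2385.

May 29, 2385

May 1, 2385 is a Wednesday.
The first Wednesday is therefore May 1 (same day).
The fifth Wednesday is 1 + 4×7 = May 29.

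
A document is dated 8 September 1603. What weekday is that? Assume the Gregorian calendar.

Monday

Doomsday rule: the anchor day for the 1600s is Tuesday. For year 03: 3÷12 = 0 r 3, and 3÷4 = 0, so 0+3+0 = 3.
Tuesday + 3 ≡ Friday — that's 1603's doomsday.
In September the doomsday date is Sep 5.
Sep 8 is 3 days after Sep 5; 3 mod 7 = 3, so Friday + 3 = Monday.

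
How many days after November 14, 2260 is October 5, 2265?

Nov 14, 2260 → Nov 14, 2261: 365 days.
Nov 14, 2261 → Nov 14, 2262: 365 days.
Nov 14, 2262 → Nov 14, 2263: 365 days.
Nov 14, 2263 → Nov 14, 2264: 366 days (Feb 29, 2264 is in that span).
Nov 14, 2264 → Dec 14, 2264: 30 days (November has 30).
Dec 14, 2264 → Jan 14, 2265: 31 days (December has 31).
Jan 14, 2265 → Feb 14, 2265: 31 days (January has 31).
Feb 14, 2265 → Mar 14, 2265: 28 days (February has 28).
Mar 14, 2265 → Apr 14, 2265: 31 days (March has 31).
Apr 14, 2265 → May 14, 2265: 30 days (April has 30).
May 14, 2265 → Jun 14, 2265: 31 days (May has 31).
Jun 14, 2265 → Jul 14, 2265: 30 days (June has 30).
Jul 14, 2265 → Aug 14, 2265: 31 days (July has 31).
Aug 14, 2265 → Sep 14, 2265: 31 days (August has 31).
Sep 14, 2265 → Oct 5, 2265: 21 days.
Total: 1786 days.

1786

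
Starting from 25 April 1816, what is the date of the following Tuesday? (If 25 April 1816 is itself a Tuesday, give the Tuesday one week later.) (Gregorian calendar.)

April 30, 1816

Apr 25, 1816 is a Thursday.
From Thursday to the next Tuesday is 5 days.
Apr 25, 1816 + 5 = Apr 30, 1816.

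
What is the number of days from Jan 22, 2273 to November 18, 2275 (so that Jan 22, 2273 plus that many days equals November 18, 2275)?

Jan 22, 2273 → Jan 22, 2274: 365 days.
Jan 22, 2274 → Jan 22, 2275: 365 days.
Jan 22, 2275 → Feb 22, 2275: 31 days (January has 31).
Feb 22, 2275 → Mar 22, 2275: 28 days (February has 28).
Mar 22, 2275 → Apr 22, 2275: 31 days (March has 31).
Apr 22, 2275 → May 22, 2275: 30 days (April has 30).
May 22, 2275 → Jun 22, 2275: 31 days (May has 31).
Jun 22, 2275 → Jul 22, 2275: 30 days (June has 30).
Jul 22, 2275 → Aug 22, 2275: 31 days (July has 31).
Aug 22, 2275 → Sep 22, 2275: 31 days (August has 31).
Sep 22, 2275 → Oct 22, 2275: 30 days (September has 30).
Oct 22, 2275 → Nov 18, 2275: 27 days.
Total: 1030 days.

1030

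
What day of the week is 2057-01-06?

Saturday

January 1, 2057 is a Monday.
Jan 1, 2057 → Jan 6, 2057: 5 days.
Total: 5 days.
5 mod 7 = 5, so Monday + 5 = Saturday.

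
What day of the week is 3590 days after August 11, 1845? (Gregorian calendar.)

Sunday

First find the weekday of Aug 11, 1845. Doomsday rule: the anchor day for the 1800s is Friday. For year 45: 45÷12 = 3 r 9, and 9÷4 = 2, so 3+9+2 = 14.
Friday + 14 ≡ Friday — that's 1845's doomsday.
In August the doomsday date is Aug 8.
Aug 11 is 3 days after Aug 8; 3 mod 7 = 3, so Friday + 3 = Monday.
3590 mod 7 = 6, so 3590 days after a Monday is Monday + 6 = Sunday.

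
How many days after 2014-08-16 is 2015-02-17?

185

Aug 16, 2014 → Sep 16, 2014: 31 days (August has 31).
Sep 16, 2014 → Oct 16, 2014: 30 days (September has 30).
Oct 16, 2014 → Nov 16, 2014: 31 days (October has 31).
Nov 16, 2014 → Dec 16, 2014: 30 days (November has 30).
Dec 16, 2014 → Jan 16, 2015: 31 days (December has 31).
Jan 16, 2015 → Feb 16, 2015: 31 days (January has 31).
Feb 16, 2015 → Feb 17, 2015: 1 days.
Total: 185 days.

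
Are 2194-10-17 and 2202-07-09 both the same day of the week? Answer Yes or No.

From Oct 17, 2194 to Jul 9, 2202 is 2821 days.
2821 mod 7 = 0, so they are the same weekday.
(Oct 17, 2194 is a Friday; Jul 9, 2202 is a Friday.)

Yes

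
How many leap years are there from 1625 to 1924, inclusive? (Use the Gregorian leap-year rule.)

Multiples of 4 in [1625,1924]: 75.
Of those, multiples of 100: 3 (not leap unless ÷400).
Multiples of 400: 0.
Leap years = 75 − 3 + 0 = 72.

72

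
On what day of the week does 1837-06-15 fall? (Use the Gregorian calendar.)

Doomsday rule: the anchor day for the 1800s is Friday. For year 37: 37÷12 = 3 r 1, and 1÷4 = 0, so 3+1+0 = 4.
Friday + 4 ≡ Tuesday — that's 1837's doomsday.
In June the doomsday date is Jun 6.
Jun 15 is 9 days after Jun 6; 9 mod 7 = 2, so Tuesday + 2 = Thursday.

Thursday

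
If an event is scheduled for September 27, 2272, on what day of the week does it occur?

Doomsday rule: the anchor day for the 2200s is Friday. For year 72: 72÷12 = 6 r 0, and 0÷4 = 0, so 6+0+0 = 6.
Friday + 6 ≡ Thursday — that's 2272's doomsday.
In September the doomsday date is Sep 5.
Sep 27 is 22 days after Sep 5; 22 mod 7 = 1, so Thursday + 1 = Friday.

Friday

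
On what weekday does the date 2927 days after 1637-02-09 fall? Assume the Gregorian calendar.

Tuesday

First find the weekday of Feb 9, 1637. Doomsday rule: the anchor day for the 1600s is Tuesday. For year 37: 37÷12 = 3 r 1, and 1÷4 = 0, so 3+1+0 = 4.
Tuesday + 4 ≡ Saturday — that's 1637's doomsday.
In February the doomsday date is Feb 28 (1637 is not a leap year).
Feb 9 is 19 days before Feb 28; 19 mod 7 = 5, so Saturday − 5 = Monday.
2927 mod 7 = 1, so 2927 days after a Monday is Monday + 1 = Tuesday.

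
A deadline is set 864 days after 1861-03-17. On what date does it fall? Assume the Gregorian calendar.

July 29, 1863

+365 (one year) → Mar 17, 1862 (499 left).
+365 (one year) → Mar 17, 1863 (134 left).
Mar has 31 days: +15 → Apr 1, 1863 (119 left).
Apr has 30 days: +30 → May 1, 1863 (89 left).
May has 31 days: +31 → Jun 1, 1863 (58 left).
Jun has 30 days: +30 → Jul 1, 1863 (28 left).
+28 → Jul 29, 1863.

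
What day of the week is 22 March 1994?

Tuesday

January 1, 1994 is a Saturday.
Jan 1, 1994 → Feb 1, 1994: 31 days (January has 31).
Feb 1, 1994 → Mar 1, 1994: 28 days (February has 28).
Mar 1, 1994 → Mar 22, 1994: 21 days.
Total: 80 days.
80 mod 7 = 3, so Saturday + 3 = Tuesday.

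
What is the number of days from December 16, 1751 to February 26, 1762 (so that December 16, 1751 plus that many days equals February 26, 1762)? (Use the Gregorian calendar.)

Dec 16, 1751 → Dec 16, 1752: 366 days (Feb 29, 1752 is in that span).
Dec 16, 1752 → Dec 16, 1753: 365 days.
Dec 16, 1753 → Dec 16, 1754: 365 days.
Dec 16, 1754 → Dec 16, 1755: 365 days.
Dec 16, 1755 → Dec 16, 1756: 366 days (Feb 29, 1756 is in that span).
Dec 16, 1756 → Dec 16, 1757: 365 days.
Dec 16, 1757 → Dec 16, 1758: 365 days.
Dec 16, 1758 → Dec 16, 1759: 365 days.
Dec 16, 1759 → Dec 16, 1760: 366 days (Feb 29, 1760 is in that span).
Dec 16, 1760 → Dec 16, 1761: 365 days.
Dec 16, 1761 → Jan 16, 1762: 31 days (December has 31).
Jan 16, 1762 → Feb 16, 1762: 31 days (January has 31).
Feb 16, 1762 → Feb 26, 1762: 10 days.
Total: 3725 days.

3725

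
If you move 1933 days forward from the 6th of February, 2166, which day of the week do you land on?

Feb 6, 2166 is a Thursday.
1933 mod 7 = 1, so 1933 days after a Thursday is Thursday + 1 = Friday.

Friday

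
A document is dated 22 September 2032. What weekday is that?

Wednesday

Doomsday rule: the anchor day for the 2000s is Tuesday. For year 32: 32÷12 = 2 r 8, and 8÷4 = 2, so 2+8+2 = 12.
Tuesday + 12 ≡ Sunday — that's 2032's doomsday.
In September the doomsday date is Sep 5.
Sep 22 is 17 days after Sep 5; 17 mod 7 = 3, so Sunday + 3 = Wednesday.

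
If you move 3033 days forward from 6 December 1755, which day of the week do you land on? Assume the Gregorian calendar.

Monday

First find the weekday of Dec 6, 1755. Doomsday rule: the anchor day for the 1700s is Sunday. For year 55: 55÷12 = 4 r 7, and 7÷4 = 1, so 4+7+1 = 12.
Sunday + 12 ≡ Friday — that's 1755's doomsday.
In December the doomsday date is Dec 12.
Dec 6 is 6 days before Dec 12; 6 mod 7 = 6, so Friday − 6 = Saturday.
3033 mod 7 = 2, so 3033 days after a Saturday is Saturday + 2 = Monday.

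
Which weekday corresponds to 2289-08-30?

Doomsday rule: the anchor day for the 2200s is Friday. For year 89: 89÷12 = 7 r 5, and 5÷4 = 1, so 7+5+1 = 13.
Friday + 13 ≡ Thursday — that's 2289's doomsday.
In August the doomsday date is Aug 8.
Aug 30 is 22 days after Aug 8; 22 mod 7 = 1, so Thursday + 1 = Friday.

Friday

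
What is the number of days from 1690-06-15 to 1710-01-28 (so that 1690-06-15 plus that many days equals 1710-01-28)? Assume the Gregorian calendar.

7166

Jun 15, 1690 → Jun 15, 1691: 365 days.
Jun 15, 1691 → Jun 15, 1692: 366 days (Feb 29, 1692 is in that span).
Jun 15, 1692 → Jun 15, 1693: 365 days.
Jun 15, 1693 → Jun 15, 1694: 365 days.
Jun 15, 1694 → Jun 15, 1695: 365 days.
Jun 15, 1695 → Jun 15, 1696: 366 days (Feb 29, 1696 is in that span).
Jun 15, 1696 → Jun 15, 1697: 365 days.
Jun 15, 1697 → Jun 15, 1698: 365 days.
Jun 15, 1698 → Jun 15, 1699: 365 days.
Jun 15, 1699 → Jun 15, 1700: 365 days.
Jun 15, 1700 → Jun 15, 1701: 365 days.
Jun 15, 1701 → Jun 15, 1702: 365 days.
Jun 15, 1702 → Jun 15, 1703: 365 days.
Jun 15, 1703 → Jun 15, 1704: 366 days (Feb 29, 1704 is in that span).
Jun 15, 1704 → Jun 15, 1705: 365 days.
Jun 15, 1705 → Jun 15, 1706: 365 days.
Jun 15, 1706 → Jun 15, 1707: 365 days.
Jun 15, 1707 → Jun 15, 1708: 366 days (Feb 29, 1708 is in that span).
Jun 15, 1708 → Jun 15, 1709: 365 days.
Jun 15, 1709 → Jul 15, 1709: 30 days (June has 30).
Jul 15, 1709 → Aug 15, 1709: 31 days (July has 31).
Aug 15, 1709 → Sep 15, 1709: 31 days (August has 31).
Sep 15, 1709 → Oct 15, 1709: 30 days (September has 30).
Oct 15, 1709 → Nov 15, 1709: 31 days (October has 31).
Nov 15, 1709 → Dec 15, 1709: 30 days (November has 30).
Dec 15, 1709 → Jan 15, 1710: 31 days (December has 31).
Jan 15, 1710 → Jan 28, 1710: 13 days.
Total: 7166 days.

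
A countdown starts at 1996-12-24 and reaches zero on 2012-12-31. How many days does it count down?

5851

Dec 24, 1996 → Dec 24, 1997: 365 days.
Dec 24, 1997 → Dec 24, 1998: 365 days.
Dec 24, 1998 → Dec 24, 1999: 365 days.
Dec 24, 1999 → Dec 24, 2000: 366 days (Feb 29, 2000 is in that span).
Dec 24, 2000 → Dec 24, 2001: 365 days.
Dec 24, 2001 → Dec 24, 2002: 365 days.
Dec 24, 2002 → Dec 24, 2003: 365 days.
Dec 24, 2003 → Dec 24, 2004: 366 days (Feb 29, 2004 is in that span).
Dec 24, 2004 → Dec 24, 2005: 365 days.
Dec 24, 2005 → Dec 24, 2006: 365 days.
Dec 24, 2006 → Dec 24, 2007: 365 days.
Dec 24, 2007 → Dec 24, 2008: 366 days (Feb 29, 2008 is in that span).
Dec 24, 2008 → Dec 24, 2009: 365 days.
Dec 24, 2009 → Dec 24, 2010: 365 days.
Dec 24, 2010 → Dec 24, 2011: 365 days.
Dec 24, 2011 → Jan 24, 2012: 31 days (December has 31).
Jan 24, 2012 → Feb 24, 2012: 31 days (January has 31).
Feb 24, 2012 → Mar 24, 2012: 29 days (February has 29).
Mar 24, 2012 → Apr 24, 2012: 31 days (March has 31).
Apr 24, 2012 → May 24, 2012: 30 days (April has 30).
May 24, 2012 → Jun 24, 2012: 31 days (May has 31).
Jun 24, 2012 → Jul 24, 2012: 30 days (June has 30).
Jul 24, 2012 → Aug 24, 2012: 31 days (July has 31).
Aug 24, 2012 → Sep 24, 2012: 31 days (August has 31).
Sep 24, 2012 → Oct 24, 2012: 30 days (September has 30).
Oct 24, 2012 → Nov 24, 2012: 31 days (October has 31).
Nov 24, 2012 → Dec 24, 2012: 30 days (November has 30).
Dec 24, 2012 → Dec 31, 2012: 7 days.
Total: 5851 days.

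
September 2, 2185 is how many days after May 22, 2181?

May 22, 2181 → May 22, 2182: 365 days.
May 22, 2182 → May 22, 2183: 365 days.
May 22, 2183 → May 22, 2184: 366 days (Feb 29, 2184 is in that span).
May 22, 2184 → May 22, 2185: 365 days.
May 22, 2185 → Jun 22, 2185: 31 days (May has 31).
Jun 22, 2185 → Jul 22, 2185: 30 days (June has 30).
Jul 22, 2185 → Aug 22, 2185: 31 days (July has 31).
Aug 22, 2185 → Sep 2, 2185: 11 days.
Total: 1564 days.

1564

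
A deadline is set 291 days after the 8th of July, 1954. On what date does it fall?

April 25, 1955

Jul has 31 days: +24 → Aug 1, 1954 (267 left).
Aug has 31 days: +31 → Sep 1, 1954 (236 left).
Sep has 30 days: +30 → Oct 1, 1954 (206 left).
Oct has 31 days: +31 → Nov 1, 1954 (175 left).
Nov has 30 days: +30 → Dec 1, 1954 (145 left).
Dec has 31 days: +31 → Jan 1, 1955 (114 left).
Jan has 31 days: +31 → Feb 1, 1955 (83 left).
Feb has 28 days: +28 → Mar 1, 1955 (55 left).
Mar has 31 days: +31 → Apr 1, 1955 (24 left).
+24 → Apr 25, 1955.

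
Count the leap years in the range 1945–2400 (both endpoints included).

Multiples of 4 in [1945,2400]: 114.
Of those, multiples of 100: 5 (not leap unless ÷400).
Multiples of 400: 2.
Leap years = 114 − 5 + 2 = 111.

111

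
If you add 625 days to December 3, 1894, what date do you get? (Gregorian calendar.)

August 19, 1896

+365 (one year) → Dec 3, 1895 (260 left).
Dec has 31 days: +29 → Jan 1, 1896 (231 left).
Jan has 31 days: +31 → Feb 1, 1896 (200 left).
Feb has 29 days: +29 → Mar 1, 1896 (171 left).
Mar has 31 days: +31 → Apr 1, 1896 (140 left).
Apr has 30 days: +30 → May 1, 1896 (110 left).
May has 31 days: +31 → Jun 1, 1896 (79 left).
Jun has 30 days: +30 → Jul 1, 1896 (49 left).
Jul has 31 days: +31 → Aug 1, 1896 (18 left).
+18 → Aug 19, 1896.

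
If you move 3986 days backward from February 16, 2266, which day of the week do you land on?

Tuesday

First find the weekday of Feb 16, 2266. Doomsday rule: the anchor day for the 2200s is Friday. For year 66: 66÷12 = 5 r 6, and 6÷4 = 1, so 5+6+1 = 12.
Friday + 12 ≡ Wednesday — that's 2266's doomsday.
In February the doomsday date is Feb 28 (2266 is not a leap year).
Feb 16 is 12 days before Feb 28; 12 mod 7 = 5, so Wednesday − 5 = Friday.
3986 mod 7 = 3, so 3986 days before a Friday is Friday − 3 = Tuesday.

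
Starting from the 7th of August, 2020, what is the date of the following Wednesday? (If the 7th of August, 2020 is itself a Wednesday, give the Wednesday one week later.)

Aug 7, 2020 is a Friday.
From Friday to the next Wednesday is 5 days.
Aug 7, 2020 + 5 = Aug 12, 2020.

August 12, 2020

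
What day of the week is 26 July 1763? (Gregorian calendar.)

Tuesday

Doomsday rule: the anchor day for the 1700s is Sunday. For year 63: 63÷12 = 5 r 3, and 3÷4 = 0, so 5+3+0 = 8.
Sunday + 8 ≡ Monday — that's 1763's doomsday.
In July the doomsday date is Jul 11.
Jul 26 is 15 days after Jul 11; 15 mod 7 = 1, so Monday + 1 = Tuesday.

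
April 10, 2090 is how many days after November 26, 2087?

866

Nov 26, 2087 → Nov 26, 2088: 366 days (Feb 29, 2088 is in that span).
Nov 26, 2088 → Nov 26, 2089: 365 days.
Nov 26, 2089 → Dec 26, 2089: 30 days (November has 30).
Dec 26, 2089 → Jan 26, 2090: 31 days (December has 31).
Jan 26, 2090 → Feb 26, 2090: 31 days (January has 31).
Feb 26, 2090 → Mar 26, 2090: 28 days (February has 28).
Mar 26, 2090 → Apr 10, 2090: 15 days.
Total: 866 days.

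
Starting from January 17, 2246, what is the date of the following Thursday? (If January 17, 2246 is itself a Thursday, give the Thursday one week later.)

January 22, 2246

Jan 17, 2246 is a Saturday.
From Saturday to the next Thursday is 5 days.
Jan 17, 2246 + 5 = Jan 22, 2246.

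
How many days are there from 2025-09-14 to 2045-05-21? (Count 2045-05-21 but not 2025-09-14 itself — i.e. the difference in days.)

Sep 14, 2025 → Sep 14, 2026: 365 days.
Sep 14, 2026 → Sep 14, 2027: 365 days.
Sep 14, 2027 → Sep 14, 2028: 366 days (Feb 29, 2028 is in that span).
Sep 14, 2028 → Sep 14, 2029: 365 days.
Sep 14, 2029 → Sep 14, 2030: 365 days.
Sep 14, 2030 → Sep 14, 2031: 365 days.
Sep 14, 2031 → Sep 14, 2032: 366 days (Feb 29, 2032 is in that span).
Sep 14, 2032 → Sep 14, 2033: 365 days.
Sep 14, 2033 → Sep 14, 2034: 365 days.
Sep 14, 2034 → Sep 14, 2035: 365 days.
Sep 14, 2035 → Sep 14, 2036: 366 days (Feb 29, 2036 is in that span).
Sep 14, 2036 → Sep 14, 2037: 365 days.
Sep 14, 2037 → Sep 14, 2038: 365 days.
Sep 14, 2038 → Sep 14, 2039: 365 days.
Sep 14, 2039 → Sep 14, 2040: 366 days (Feb 29, 2040 is in that span).
Sep 14, 2040 → Sep 14, 2041: 365 days.
Sep 14, 2041 → Sep 14, 2042: 365 days.
Sep 14, 2042 → Sep 14, 2043: 365 days.
Sep 14, 2043 → Sep 14, 2044: 366 days (Feb 29, 2044 is in that span).
Sep 14, 2044 → Oct 14, 2044: 30 days (September has 30).
Oct 14, 2044 → Nov 14, 2044: 31 days (October has 31).
Nov 14, 2044 → Dec 14, 2044: 30 days (November has 30).
Dec 14, 2044 → Jan 14, 2045: 31 days (December has 31).
Jan 14, 2045 → Feb 14, 2045: 31 days (January has 31).
Feb 14, 2045 → Mar 14, 2045: 28 days (February has 28).
Mar 14, 2045 → Apr 14, 2045: 31 days (March has 31).
Apr 14, 2045 → May 14, 2045: 30 days (April has 30).
May 14, 2045 → May 21, 2045: 7 days.
Total: 7189 days.

7189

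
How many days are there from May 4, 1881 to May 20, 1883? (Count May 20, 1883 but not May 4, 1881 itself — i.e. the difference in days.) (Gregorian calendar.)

May 4, 1881 → May 4, 1882: 365 days.
May 4, 1882 → Jun 4, 1882: 31 days (May has 31).
Jun 4, 1882 → Jul 4, 1882: 30 days (June has 30).
Jul 4, 1882 → Aug 4, 1882: 31 days (July has 31).
Aug 4, 1882 → Sep 4, 1882: 31 days (August has 31).
Sep 4, 1882 → Oct 4, 1882: 30 days (September has 30).
Oct 4, 1882 → Nov 4, 1882: 31 days (October has 31).
Nov 4, 1882 → Dec 4, 1882: 30 days (November has 30).
Dec 4, 1882 → Jan 4, 1883: 31 days (December has 31).
Jan 4, 1883 → Feb 4, 1883: 31 days (January has 31).
Feb 4, 1883 → Mar 4, 1883: 28 days (February has 28).
Mar 4, 1883 → Apr 4, 1883: 31 days (March has 31).
Apr 4, 1883 → May 4, 1883: 30 days (April has 30).
May 4, 1883 → May 20, 1883: 16 days.
Total: 746 days.

746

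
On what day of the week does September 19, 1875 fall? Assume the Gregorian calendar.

Doomsday rule: the anchor day for the 1800s is Friday. For year 75: 75÷12 = 6 r 3, and 3÷4 = 0, so 6+3+0 = 9.
Friday + 9 ≡ Sunday — that's 1875's doomsday.
In September the doomsday date is Sep 5.
Sep 19 is 14 days after Sep 5; 14 mod 7 = 0, so Sunday + 0 = Sunday.

Sunday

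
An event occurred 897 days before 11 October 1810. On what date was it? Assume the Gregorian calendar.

April 27, 1808

−365 (one year) → Oct 11, 1809 (532 left).
−365 (one year) → Oct 11, 1808 (167 left).
−11 → Sep 30, 1808 (end of Sep, 30 days; 156 left).
−30 → Aug 31, 1808 (end of Aug, 31 days; 126 left).
−31 → Jul 31, 1808 (end of Jul, 31 days; 95 left).
−31 → Jun 30, 1808 (end of Jun, 30 days; 64 left).
−30 → May 31, 1808 (end of May, 31 days; 34 left).
−31 → Apr 30, 1808 (end of Apr, 30 days; 3 left).
−3 → Apr 27, 1808.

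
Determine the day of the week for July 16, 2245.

Doomsday rule: the anchor day for the 2200s is Friday. For year 45: 45÷12 = 3 r 9, and 9÷4 = 2, so 3+9+2 = 14.
Friday + 14 ≡ Friday — that's 2245's doomsday.
In July the doomsday date is Jul 11.
Jul 16 is 5 days after Jul 11; 5 mod 7 = 5, so Friday + 5 = Wednesday.

Wednesday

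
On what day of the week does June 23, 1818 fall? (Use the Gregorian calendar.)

Tuesday

Doomsday rule: the anchor day for the 1800s is Friday. For year 18: 18÷12 = 1 r 6, and 6÷4 = 1, so 1+6+1 = 8.
Friday + 8 ≡ Saturday — that's 1818's doomsday.
In June the doomsday date is Jun 6.
Jun 23 is 17 days after Jun 6; 17 mod 7 = 3, so Saturday + 3 = Tuesday.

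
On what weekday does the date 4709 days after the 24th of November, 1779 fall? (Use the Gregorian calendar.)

Monday

First find the weekday of Nov 24, 1779. Doomsday rule: the anchor day for the 1700s is Sunday. For year 79: 79÷12 = 6 r 7, and 7÷4 = 1, so 6+7+1 = 14.
Sunday + 14 ≡ Sunday — that's 1779's doomsday.
In November the doomsday date is Nov 7.
Nov 24 is 17 days after Nov 7; 17 mod 7 = 3, so Sunday + 3 = Wednesday.
4709 mod 7 = 5, so 4709 days after a Wednesday is Wednesday + 5 = Monday.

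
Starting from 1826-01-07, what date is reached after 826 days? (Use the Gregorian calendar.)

+365 (one year) → Jan 7, 1827 (461 left).
+365 (one year) → Jan 7, 1828 (96 left).
Jan has 31 days: +25 → Feb 1, 1828 (71 left).
Feb has 29 days: +29 → Mar 1, 1828 (42 left).
Mar has 31 days: +31 → Apr 1, 1828 (11 left).
+11 → Apr 12, 1828.

April 12, 1828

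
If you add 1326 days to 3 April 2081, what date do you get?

November 19, 2084

+365 (one year) → Apr 3, 2082 (961 left).
+365 (one year) → Apr 3, 2083 (596 left).
+366 (one year; includes Feb 29, 2084) → Apr 3, 2084 (230 left).
Apr has 30 days: +28 → May 1, 2084 (202 left).
May has 31 days: +31 → Jun 1, 2084 (171 left).
Jun has 30 days: +30 → Jul 1, 2084 (141 left).
Jul has 31 days: +31 → Aug 1, 2084 (110 left).
Aug has 31 days: +31 → Sep 1, 2084 (79 left).
Sep has 30 days: +30 → Oct 1, 2084 (49 left).
Oct has 31 days: +31 → Nov 1, 2084 (18 left).
+18 → Nov 19, 2084.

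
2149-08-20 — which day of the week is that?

Doomsday rule: the anchor day for the 2100s is Sunday. For year 49: 49÷12 = 4 r 1, and 1÷4 = 0, so 4+1+0 = 5.
Sunday + 5 ≡ Friday — that's 2149's doomsday.
In August the doomsday date is Aug 8.
Aug 20 is 12 days after Aug 8; 12 mod 7 = 5, so Friday + 5 = Wednesday.

Wednesday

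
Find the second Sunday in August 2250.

August 11, 2250

August 1, 2250 is a Thursday.
The first Sunday is therefore August 4 (3 days later).
The second Sunday is 4 + 1×7 = August 11.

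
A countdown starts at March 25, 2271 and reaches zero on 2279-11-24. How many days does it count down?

Mar 25, 2271 → Mar 25, 2272: 366 days (Feb 29, 2272 is in that span).
Mar 25, 2272 → Mar 25, 2273: 365 days.
Mar 25, 2273 → Mar 25, 2274: 365 days.
Mar 25, 2274 → Mar 25, 2275: 365 days.
Mar 25, 2275 → Mar 25, 2276: 366 days (Feb 29, 2276 is in that span).
Mar 25, 2276 → Mar 25, 2277: 365 days.
Mar 25, 2277 → Mar 25, 2278: 365 days.
Mar 25, 2278 → Mar 25, 2279: 365 days.
Mar 25, 2279 → Apr 25, 2279: 31 days (March has 31).
Apr 25, 2279 → May 25, 2279: 30 days (April has 30).
May 25, 2279 → Jun 25, 2279: 31 days (May has 31).
Jun 25, 2279 → Jul 25, 2279: 30 days (June has 30).
Jul 25, 2279 → Aug 25, 2279: 31 days (July has 31).
Aug 25, 2279 → Sep 25, 2279: 31 days (August has 31).
Sep 25, 2279 → Oct 25, 2279: 30 days (September has 30).
Oct 25, 2279 → Nov 24, 2279: 30 days.
Total: 3166 days.

3166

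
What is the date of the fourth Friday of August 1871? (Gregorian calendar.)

August 1, 1871 is a Tuesday.
The first Friday is therefore August 4 (3 days later).
The fourth Friday is 4 + 3×7 = August 25.

August 25, 1871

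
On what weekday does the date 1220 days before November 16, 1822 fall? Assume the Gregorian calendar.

First find the weekday of Nov 16, 1822. Doomsday rule: the anchor day for the 1800s is Friday. For year 22: 22÷12 = 1 r 10, and 10÷4 = 2, so 1+10+2 = 13.
Friday + 13 ≡ Thursday — that's 1822's doomsday.
In November the doomsday date is Nov 7.
Nov 16 is 9 days after Nov 7; 9 mod 7 = 2, so Thursday + 2 = Saturday.
1220 mod 7 = 2, so 1220 days before a Saturday is Saturday − 2 = Thursday.

Thursday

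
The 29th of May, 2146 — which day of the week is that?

Sunday

Doomsday rule: the anchor day for the 2100s is Sunday. For year 46: 46÷12 = 3 r 10, and 10÷4 = 2, so 3+10+2 = 15.
Sunday + 15 ≡ Monday — that's 2146's doomsday.
In May the doomsday date is May 9.
May 29 is 20 days after May 9; 20 mod 7 = 6, so Monday + 6 = Sunday.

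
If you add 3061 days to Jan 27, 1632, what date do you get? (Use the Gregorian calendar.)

June 14, 1640

+366 (one year; includes Feb 29, 1632) → Jan 27, 1633 (2695 left).
+365 (one year) → Jan 27, 1634 (2330 left).
+365 (one year) → Jan 27, 1635 (1965 left).
+365 (one year) → Jan 27, 1636 (1600 left).
+366 (one year; includes Feb 29, 1636) → Jan 27, 1637 (1234 left).
+365 (one year) → Jan 27, 1638 (869 left).
+365 (one year) → Jan 27, 1639 (504 left).
+365 (one year) → Jan 27, 1640 (139 left).
Jan has 31 days: +5 → Feb 1, 1640 (134 left).
Feb has 29 days: +29 → Mar 1, 1640 (105 left).
Mar has 31 days: +31 → Apr 1, 1640 (74 left).
Apr has 30 days: +30 → May 1, 1640 (44 left).
May has 31 days: +31 → Jun 1, 1640 (13 left).
+13 → Jun 14, 1640.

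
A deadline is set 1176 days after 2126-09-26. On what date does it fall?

December 15, 2129

+365 (one year) → Sep 26, 2127 (811 left).
+366 (one year; includes Feb 29, 2128) → Sep 26, 2128 (445 left).
+365 (one year) → Sep 26, 2129 (80 left).
Sep has 30 days: +5 → Oct 1, 2129 (75 left).
Oct has 31 days: +31 → Nov 1, 2129 (44 left).
Nov has 30 days: +30 → Dec 1, 2129 (14 left).
+14 → Dec 15, 2129.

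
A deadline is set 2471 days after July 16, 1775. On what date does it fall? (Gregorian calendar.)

April 21, 1782

+366 (one year; includes Feb 29, 1776) → Jul 16, 1776 (2105 left).
+365 (one year) → Jul 16, 1777 (1740 left).
+365 (one year) → Jul 16, 1778 (1375 left).
+365 (one year) → Jul 16, 1779 (1010 left).
+366 (one year; includes Feb 29, 1780) → Jul 16, 1780 (644 left).
+365 (one year) → Jul 16, 1781 (279 left).
Jul has 31 days: +16 → Aug 1, 1781 (263 left).
Aug has 31 days: +31 → Sep 1, 1781 (232 left).
Sep has 30 days: +30 → Oct 1, 1781 (202 left).
Oct has 31 days: +31 → Nov 1, 1781 (171 left).
Nov has 30 days: +30 → Dec 1, 1781 (141 left).
Dec has 31 days: +31 → Jan 1, 1782 (110 left).
Jan has 31 days: +31 → Feb 1, 1782 (79 left).
Feb has 28 days: +28 → Mar 1, 1782 (51 left).
Mar has 31 days: +31 → Apr 1, 1782 (20 left).
+20 → Apr 21, 1782.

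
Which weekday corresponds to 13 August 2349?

Saturday

Doomsday rule: the anchor day for the 2300s is Wednesday. For year 49: 49÷12 = 4 r 1, and 1÷4 = 0, so 4+1+0 = 5.
Wednesday + 5 ≡ Monday — that's 2349's doomsday.
In August the doomsday date is Aug 8.
Aug 13 is 5 days after Aug 8; 5 mod 7 = 5, so Monday + 5 = Saturday.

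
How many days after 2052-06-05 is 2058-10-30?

Jun 5, 2052 → Jun 5, 2053: 365 days.
Jun 5, 2053 → Jun 5, 2054: 365 days.
Jun 5, 2054 → Jun 5, 2055: 365 days.
Jun 5, 2055 → Jun 5, 2056: 366 days (Feb 29, 2056 is in that span).
Jun 5, 2056 → Jun 5, 2057: 365 days.
Jun 5, 2057 → Jun 5, 2058: 365 days.
Jun 5, 2058 → Jul 5, 2058: 30 days (June has 30).
Jul 5, 2058 → Aug 5, 2058: 31 days (July has 31).
Aug 5, 2058 → Sep 5, 2058: 31 days (August has 31).
Sep 5, 2058 → Oct 5, 2058: 30 days (September has 30).
Oct 5, 2058 → Oct 30, 2058: 25 days.
Total: 2338 days.

2338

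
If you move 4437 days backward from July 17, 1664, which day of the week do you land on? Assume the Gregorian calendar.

Jul 17, 1664 is a Thursday.
4437 mod 7 = 6, so 4437 days before a Thursday is Thursday − 6 = Friday.

Friday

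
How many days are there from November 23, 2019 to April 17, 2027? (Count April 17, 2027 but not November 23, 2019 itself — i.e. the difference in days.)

2702

Nov 23, 2019 → Nov 23, 2020: 366 days (Feb 29, 2020 is in that span).
Nov 23, 2020 → Nov 23, 2021: 365 days.
Nov 23, 2021 → Nov 23, 2022: 365 days.
Nov 23, 2022 → Nov 23, 2023: 365 days.
Nov 23, 2023 → Nov 23, 2024: 366 days (Feb 29, 2024 is in that span).
Nov 23, 2024 → Nov 23, 2025: 365 days.
Nov 23, 2025 → Nov 23, 2026: 365 days.
Nov 23, 2026 → Dec 23, 2026: 30 days (November has 30).
Dec 23, 2026 → Jan 23, 2027: 31 days (December has 31).
Jan 23, 2027 → Feb 23, 2027: 31 days (January has 31).
Feb 23, 2027 → Mar 23, 2027: 28 days (February has 28).
Mar 23, 2027 → Apr 17, 2027: 25 days.
Total: 2702 days.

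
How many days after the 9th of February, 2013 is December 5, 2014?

Feb 9, 2013 → Feb 9, 2014: 365 days.
Feb 9, 2014 → Mar 9, 2014: 28 days (February has 28).
Mar 9, 2014 → Apr 9, 2014: 31 days (March has 31).
Apr 9, 2014 → May 9, 2014: 30 days (April has 30).
May 9, 2014 → Jun 9, 2014: 31 days (May has 31).
Jun 9, 2014 → Jul 9, 2014: 30 days (June has 30).
Jul 9, 2014 → Aug 9, 2014: 31 days (July has 31).
Aug 9, 2014 → Sep 9, 2014: 31 days (August has 31).
Sep 9, 2014 → Oct 9, 2014: 30 days (September has 30).
Oct 9, 2014 → Nov 9, 2014: 31 days (October has 31).
Nov 9, 2014 → Dec 5, 2014: 26 days.
Total: 664 days.

664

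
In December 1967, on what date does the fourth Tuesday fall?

December 1, 1967 is a Friday.
The first Tuesday is therefore December 5 (4 days later).
The fourth Tuesday is 5 + 3×7 = December 26.

December 26, 1967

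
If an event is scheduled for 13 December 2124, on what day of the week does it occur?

Doomsday rule: the anchor day for the 2100s is Sunday. For year 24: 24÷12 = 2 r 0, and 0÷4 = 0, so 2+0+0 = 2.
Sunday + 2 ≡ Tuesday — that's 2124's doomsday.
In December the doomsday date is Dec 12.
Dec 13 is 1 day after Dec 12; 1 mod 7 = 1, so Tuesday + 1 = Wednesday.

Wednesday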